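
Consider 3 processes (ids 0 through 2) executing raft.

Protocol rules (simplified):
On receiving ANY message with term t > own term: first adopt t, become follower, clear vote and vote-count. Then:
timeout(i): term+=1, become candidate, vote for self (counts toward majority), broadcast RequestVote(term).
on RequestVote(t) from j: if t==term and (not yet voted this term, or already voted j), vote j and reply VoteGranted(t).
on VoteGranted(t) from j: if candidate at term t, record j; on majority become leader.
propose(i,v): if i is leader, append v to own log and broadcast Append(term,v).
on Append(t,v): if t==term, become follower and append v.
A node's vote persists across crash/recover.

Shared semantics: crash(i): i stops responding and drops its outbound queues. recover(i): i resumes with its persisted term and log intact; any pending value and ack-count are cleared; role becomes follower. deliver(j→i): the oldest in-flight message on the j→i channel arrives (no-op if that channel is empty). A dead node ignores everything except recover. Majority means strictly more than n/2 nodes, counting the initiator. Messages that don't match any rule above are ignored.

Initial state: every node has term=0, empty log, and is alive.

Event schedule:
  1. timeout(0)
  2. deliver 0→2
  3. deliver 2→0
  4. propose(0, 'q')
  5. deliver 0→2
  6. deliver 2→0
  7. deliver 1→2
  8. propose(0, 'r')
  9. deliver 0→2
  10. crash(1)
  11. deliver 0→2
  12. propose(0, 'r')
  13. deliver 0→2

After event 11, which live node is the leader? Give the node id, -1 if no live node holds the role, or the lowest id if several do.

after 1 — timeout(0): n0:cand/t1/[-]
after 2 — deliver 0→2: n2:foll/t1/[-]
after 3 — deliver 2→0: n0:lead/t1/[-]
after 4 — propose(0,'q'): n0:lead/t1/[q]
after 5 — deliver 0→2: n2:foll/t1/[q]
after 6 — deliver 2→0: ·
after 7 — deliver 1→2: ·
after 8 — propose(0,'r'): n0:lead/t1/[q,r]
after 9 — deliver 0→2: n2:foll/t1/[q,r]
after 10 — crash(1): n1:✗foll/t0/[-]
after 11 — deliver 0→2: ·

0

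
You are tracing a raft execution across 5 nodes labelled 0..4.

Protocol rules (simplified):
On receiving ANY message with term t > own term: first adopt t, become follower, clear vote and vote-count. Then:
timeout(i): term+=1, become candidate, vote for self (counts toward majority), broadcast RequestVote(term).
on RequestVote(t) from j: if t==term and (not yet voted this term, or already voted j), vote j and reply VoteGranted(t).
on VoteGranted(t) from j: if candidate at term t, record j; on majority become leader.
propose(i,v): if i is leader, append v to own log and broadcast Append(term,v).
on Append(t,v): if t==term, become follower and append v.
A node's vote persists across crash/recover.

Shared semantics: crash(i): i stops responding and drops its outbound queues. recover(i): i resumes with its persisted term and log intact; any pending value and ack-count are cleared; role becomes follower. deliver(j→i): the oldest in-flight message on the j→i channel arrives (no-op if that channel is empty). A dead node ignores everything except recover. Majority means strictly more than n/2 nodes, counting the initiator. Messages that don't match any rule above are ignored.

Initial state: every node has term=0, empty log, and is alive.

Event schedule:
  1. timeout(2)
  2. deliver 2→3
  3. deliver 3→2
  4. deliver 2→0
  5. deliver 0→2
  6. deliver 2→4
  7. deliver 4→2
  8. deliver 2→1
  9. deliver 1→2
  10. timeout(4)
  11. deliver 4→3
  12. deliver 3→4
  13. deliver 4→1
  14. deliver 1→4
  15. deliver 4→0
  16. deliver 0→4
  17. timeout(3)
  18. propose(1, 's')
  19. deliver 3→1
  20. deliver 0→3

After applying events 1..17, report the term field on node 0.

2

step 1 timeout(2): 2={cand,t=1,log=-}
step 2 deliver 2→3: 3={foll,t=1,log=-}
step 3 deliver 3→2: —
step 4 deliver 2→0: 0={foll,t=1,log=-}
step 5 deliver 0→2: 2={lead,t=1,log=-}
step 6 deliver 2→4: 4={foll,t=1,log=-}
step 7 deliver 4→2: —
step 8 deliver 2→1: 1={foll,t=1,log=-}
step 9 deliver 1→2: —
step 10 timeout(4): 4={cand,t=2,log=-}
step 11 deliver 4→3: 3={foll,t=2,log=-}
step 12 deliver 3→4: —
step 13 deliver 4→1: 1={foll,t=2,log=-}
step 14 deliver 1→4: 4={lead,t=2,log=-}
step 15 deliver 4→0: 0={foll,t=2,log=-}
step 16 deliver 0→4: —
step 17 timeout(3): 3={cand,t=3,log=-}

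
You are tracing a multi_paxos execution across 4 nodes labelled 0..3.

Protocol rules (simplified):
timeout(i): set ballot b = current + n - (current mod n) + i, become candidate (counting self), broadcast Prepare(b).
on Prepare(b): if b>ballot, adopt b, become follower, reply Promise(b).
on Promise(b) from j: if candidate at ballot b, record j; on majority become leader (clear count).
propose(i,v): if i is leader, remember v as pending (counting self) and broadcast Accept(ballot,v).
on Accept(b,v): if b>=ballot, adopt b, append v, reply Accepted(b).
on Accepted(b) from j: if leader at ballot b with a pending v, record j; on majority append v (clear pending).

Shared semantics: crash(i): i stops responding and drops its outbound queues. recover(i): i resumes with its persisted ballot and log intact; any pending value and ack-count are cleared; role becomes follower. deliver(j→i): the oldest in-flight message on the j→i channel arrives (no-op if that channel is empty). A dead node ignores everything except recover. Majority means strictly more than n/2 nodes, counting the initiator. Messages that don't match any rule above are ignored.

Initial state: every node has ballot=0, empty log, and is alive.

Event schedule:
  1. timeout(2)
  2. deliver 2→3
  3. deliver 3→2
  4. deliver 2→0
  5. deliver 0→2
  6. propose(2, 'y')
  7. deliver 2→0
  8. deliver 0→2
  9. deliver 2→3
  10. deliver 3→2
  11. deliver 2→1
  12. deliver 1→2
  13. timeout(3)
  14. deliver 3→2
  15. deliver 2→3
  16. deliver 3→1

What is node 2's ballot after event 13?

6

1. timeout(2):  <2:cand b6 ->
2. deliver 2→3:  <3:foll b6 ->
3. deliver 3→2:  nop
4. deliver 2→0:  <0:foll b6 ->
5. deliver 0→2:  <2:lead b6 ->
6. propose(2,'y'):  nop
7. deliver 2→0:  <0:foll b6 y>
8. deliver 0→2:  nop
9. deliver 2→3:  <3:foll b6 y>
10. deliver 3→2:  <2:lead b6 y>
11. deliver 2→1:  <1:foll b6 ->
12. deliver 1→2:  nop
13. timeout(3):  <3:cand b11 y>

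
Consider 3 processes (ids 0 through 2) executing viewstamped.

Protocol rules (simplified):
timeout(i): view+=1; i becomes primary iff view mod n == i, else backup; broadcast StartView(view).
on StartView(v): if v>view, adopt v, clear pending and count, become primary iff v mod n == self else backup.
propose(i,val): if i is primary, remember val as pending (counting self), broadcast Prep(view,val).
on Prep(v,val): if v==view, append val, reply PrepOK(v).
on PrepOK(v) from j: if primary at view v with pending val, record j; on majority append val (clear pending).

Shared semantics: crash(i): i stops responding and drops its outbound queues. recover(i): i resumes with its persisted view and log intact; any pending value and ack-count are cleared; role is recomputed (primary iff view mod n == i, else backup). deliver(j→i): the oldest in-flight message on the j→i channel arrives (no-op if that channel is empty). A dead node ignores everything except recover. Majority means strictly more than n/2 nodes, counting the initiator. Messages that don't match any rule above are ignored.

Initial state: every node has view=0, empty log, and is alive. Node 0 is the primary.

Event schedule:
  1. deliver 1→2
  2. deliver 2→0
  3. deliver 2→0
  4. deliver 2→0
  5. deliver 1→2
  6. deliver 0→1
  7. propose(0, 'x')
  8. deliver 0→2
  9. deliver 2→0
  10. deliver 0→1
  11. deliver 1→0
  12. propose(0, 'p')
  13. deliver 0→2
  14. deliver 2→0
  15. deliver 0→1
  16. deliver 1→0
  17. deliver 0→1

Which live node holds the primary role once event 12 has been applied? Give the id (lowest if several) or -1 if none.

0

e1 deliver 1→2: ·
e2 deliver 2→0: ·
e3 deliver 2→0: ·
e4 deliver 2→0: ·
e5 deliver 1→2: ·
e6 deliver 0→1: ·
e7 propose(0,'x'): ·
e8 deliver 0→2: 2[back,v=0,x]
e9 deliver 2→0: 0[prim,v=0,x]
e10 deliver 0→1: 1[back,v=0,x]
e11 deliver 1→0: ·
e12 propose(0,'p'): ·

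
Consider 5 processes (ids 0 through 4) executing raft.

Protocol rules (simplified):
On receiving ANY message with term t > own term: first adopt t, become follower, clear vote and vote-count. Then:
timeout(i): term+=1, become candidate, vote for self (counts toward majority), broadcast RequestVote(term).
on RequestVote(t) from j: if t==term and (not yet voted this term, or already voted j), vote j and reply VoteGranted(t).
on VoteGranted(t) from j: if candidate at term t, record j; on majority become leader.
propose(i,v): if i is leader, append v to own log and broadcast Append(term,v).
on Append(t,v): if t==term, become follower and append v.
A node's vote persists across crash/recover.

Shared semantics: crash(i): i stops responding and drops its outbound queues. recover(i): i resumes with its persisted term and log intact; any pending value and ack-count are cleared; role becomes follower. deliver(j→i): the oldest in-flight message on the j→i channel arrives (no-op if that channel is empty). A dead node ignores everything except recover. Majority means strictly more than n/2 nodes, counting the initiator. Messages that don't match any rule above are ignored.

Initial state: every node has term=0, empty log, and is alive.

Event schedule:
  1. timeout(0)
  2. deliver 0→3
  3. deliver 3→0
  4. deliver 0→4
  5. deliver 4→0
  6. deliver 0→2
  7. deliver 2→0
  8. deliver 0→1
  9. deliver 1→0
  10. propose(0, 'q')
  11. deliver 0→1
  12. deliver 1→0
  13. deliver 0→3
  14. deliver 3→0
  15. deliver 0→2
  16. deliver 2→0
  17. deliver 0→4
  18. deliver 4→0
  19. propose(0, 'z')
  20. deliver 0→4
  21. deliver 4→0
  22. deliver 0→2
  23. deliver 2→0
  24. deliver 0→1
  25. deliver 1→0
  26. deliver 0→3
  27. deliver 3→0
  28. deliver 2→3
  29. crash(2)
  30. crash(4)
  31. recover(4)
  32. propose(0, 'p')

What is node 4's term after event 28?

1

step 1 timeout(0): 0={cand,t=1,log=-}
step 2 deliver 0→3: 3={foll,t=1,log=-}
step 3 deliver 3→0: —
step 4 deliver 0→4: 4={foll,t=1,log=-}
step 5 deliver 4→0: 0={lead,t=1,log=-}
step 6 deliver 0→2: 2={foll,t=1,log=-}
step 7 deliver 2→0: —
step 8 deliver 0→1: 1={foll,t=1,log=-}
step 9 deliver 1→0: —
step 10 propose(0,'q'): 0={lead,t=1,log=q}
step 11 deliver 0→1: 1={foll,t=1,log=q}
step 12 deliver 1→0: —
step 13 deliver 0→3: 3={foll,t=1,log=q}
step 14 deliver 3→0: —
step 15 deliver 0→2: 2={foll,t=1,log=q}
step 16 deliver 2→0: —
step 17 deliver 0→4: 4={foll,t=1,log=q}
step 18 deliver 4→0: —
step 19 propose(0,'z'): 0={lead,t=1,log=q,z}
step 20 deliver 0→4: 4={foll,t=1,log=q,z}
step 21 deliver 4→0: —
step 22 deliver 0→2: 2={foll,t=1,log=q,z}
step 23 deliver 2→0: —
step 24 deliver 0→1: 1={foll,t=1,log=q,z}
step 25 deliver 1→0: —
step 26 deliver 0→3: 3={foll,t=1,log=q,z}
step 27 deliver 3→0: —
step 28 deliver 2→3: —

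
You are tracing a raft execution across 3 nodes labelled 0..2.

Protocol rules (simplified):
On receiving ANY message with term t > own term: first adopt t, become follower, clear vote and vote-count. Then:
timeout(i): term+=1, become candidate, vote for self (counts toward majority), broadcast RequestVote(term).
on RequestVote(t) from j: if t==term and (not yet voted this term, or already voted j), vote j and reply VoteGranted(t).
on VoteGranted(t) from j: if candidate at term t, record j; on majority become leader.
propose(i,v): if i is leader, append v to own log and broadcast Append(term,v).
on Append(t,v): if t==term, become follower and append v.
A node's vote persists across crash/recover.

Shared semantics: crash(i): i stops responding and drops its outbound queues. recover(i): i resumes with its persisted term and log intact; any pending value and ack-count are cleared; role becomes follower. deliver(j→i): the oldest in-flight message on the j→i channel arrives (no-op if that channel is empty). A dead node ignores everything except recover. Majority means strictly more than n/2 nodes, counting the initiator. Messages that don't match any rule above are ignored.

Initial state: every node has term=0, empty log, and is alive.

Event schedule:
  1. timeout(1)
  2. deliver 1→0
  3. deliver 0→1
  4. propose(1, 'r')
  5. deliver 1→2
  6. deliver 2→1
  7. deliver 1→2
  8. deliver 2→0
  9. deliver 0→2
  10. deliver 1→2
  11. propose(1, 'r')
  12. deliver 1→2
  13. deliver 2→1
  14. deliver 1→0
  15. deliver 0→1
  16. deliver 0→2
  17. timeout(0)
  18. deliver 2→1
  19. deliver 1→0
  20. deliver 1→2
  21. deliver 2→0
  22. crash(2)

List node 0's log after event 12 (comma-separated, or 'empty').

empty

[1] timeout(1) → N1(cand t1 [-])
[2] deliver 1→0 → N0(foll t1 [-])
[3] deliver 0→1 → N1(lead t1 [-])
[4] propose(1,'r') → N1(lead t1 [r])
[5] deliver 1→2 → N2(foll t1 [-])
[6] deliver 2→1 → ∅
[7] deliver 1→2 → N2(foll t1 [r])
[8] deliver 2→0 → ∅
[9] deliver 0→2 → ∅
[10] deliver 1→2 → ∅
[11] propose(1,'r') → N1(lead t1 [r,r])
[12] deliver 1→2 → N2(foll t1 [r,r])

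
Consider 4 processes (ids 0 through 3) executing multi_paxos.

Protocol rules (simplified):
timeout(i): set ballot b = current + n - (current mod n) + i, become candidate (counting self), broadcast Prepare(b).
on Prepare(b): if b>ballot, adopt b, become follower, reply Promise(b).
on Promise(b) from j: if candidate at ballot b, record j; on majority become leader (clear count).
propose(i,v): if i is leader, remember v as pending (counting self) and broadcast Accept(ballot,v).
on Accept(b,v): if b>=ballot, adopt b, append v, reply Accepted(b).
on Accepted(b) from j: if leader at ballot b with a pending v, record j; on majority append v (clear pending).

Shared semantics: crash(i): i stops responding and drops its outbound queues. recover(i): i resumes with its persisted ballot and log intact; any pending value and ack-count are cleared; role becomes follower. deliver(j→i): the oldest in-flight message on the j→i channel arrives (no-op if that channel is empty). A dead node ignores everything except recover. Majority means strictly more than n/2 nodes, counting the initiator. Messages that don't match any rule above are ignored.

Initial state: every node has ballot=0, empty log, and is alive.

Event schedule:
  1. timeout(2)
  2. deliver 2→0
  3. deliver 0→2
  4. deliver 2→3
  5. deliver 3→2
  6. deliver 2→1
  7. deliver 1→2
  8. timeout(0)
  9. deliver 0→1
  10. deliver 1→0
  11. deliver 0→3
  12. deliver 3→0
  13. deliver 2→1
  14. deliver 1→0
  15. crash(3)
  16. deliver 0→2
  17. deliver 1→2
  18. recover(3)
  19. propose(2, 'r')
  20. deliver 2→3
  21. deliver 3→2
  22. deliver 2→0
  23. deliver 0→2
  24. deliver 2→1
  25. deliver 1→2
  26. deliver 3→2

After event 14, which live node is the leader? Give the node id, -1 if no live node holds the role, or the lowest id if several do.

[1] timeout(2) → N2(cand b6 [-])
[2] deliver 2→0 → N0(foll b6 [-])
[3] deliver 0→2 → ∅
[4] deliver 2→3 → N3(foll b6 [-])
[5] deliver 3→2 → N2(lead b6 [-])
[6] deliver 2→1 → N1(foll b6 [-])
[7] deliver 1→2 → ∅
[8] timeout(0) → N0(cand b8 [-])
[9] deliver 0→1 → N1(foll b8 [-])
[10] deliver 1→0 → ∅
[11] deliver 0→3 → N3(foll b8 [-])
[12] deliver 3→0 → N0(lead b8 [-])
[13] deliver 2→1 → ∅
[14] deliver 1→0 → ∅

0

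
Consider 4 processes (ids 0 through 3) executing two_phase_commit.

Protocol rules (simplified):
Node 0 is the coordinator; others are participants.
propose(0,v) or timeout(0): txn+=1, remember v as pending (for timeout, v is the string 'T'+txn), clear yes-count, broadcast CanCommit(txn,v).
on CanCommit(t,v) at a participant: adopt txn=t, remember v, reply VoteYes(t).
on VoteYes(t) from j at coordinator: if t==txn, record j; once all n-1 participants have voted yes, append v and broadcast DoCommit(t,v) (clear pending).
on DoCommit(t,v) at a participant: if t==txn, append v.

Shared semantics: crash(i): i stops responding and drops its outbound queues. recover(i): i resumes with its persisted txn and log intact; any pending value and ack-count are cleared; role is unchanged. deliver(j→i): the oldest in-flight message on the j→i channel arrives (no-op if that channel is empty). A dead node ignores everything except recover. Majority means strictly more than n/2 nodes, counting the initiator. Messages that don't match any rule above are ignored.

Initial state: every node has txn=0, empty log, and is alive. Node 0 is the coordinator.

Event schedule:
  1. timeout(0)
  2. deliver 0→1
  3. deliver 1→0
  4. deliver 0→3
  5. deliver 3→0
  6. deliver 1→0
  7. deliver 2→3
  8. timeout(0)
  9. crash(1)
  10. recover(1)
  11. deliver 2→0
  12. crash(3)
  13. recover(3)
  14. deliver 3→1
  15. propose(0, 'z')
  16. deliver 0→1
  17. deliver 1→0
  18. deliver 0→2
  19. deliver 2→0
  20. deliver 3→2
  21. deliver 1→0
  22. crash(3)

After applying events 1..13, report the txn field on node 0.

after 1 — timeout(0): n0:coor/t1/[-]
after 2 — deliver 0→1: n1:part/t1/[-]
after 3 — deliver 1→0: ·
after 4 — deliver 0→3: n3:part/t1/[-]
after 5 — deliver 3→0: ·
after 6 — deliver 1→0: ·
after 7 — deliver 2→3: ·
after 8 — timeout(0): n0:coor/t2/[-]
after 9 — crash(1): n1:✗part/t1/[-]
after 10 — recover(1): n1:part/t1/[-]
after 11 — deliver 2→0: ·
after 12 — crash(3): n3:✗part/t1/[-]
after 13 — recover(3): n3:part/t1/[-]

2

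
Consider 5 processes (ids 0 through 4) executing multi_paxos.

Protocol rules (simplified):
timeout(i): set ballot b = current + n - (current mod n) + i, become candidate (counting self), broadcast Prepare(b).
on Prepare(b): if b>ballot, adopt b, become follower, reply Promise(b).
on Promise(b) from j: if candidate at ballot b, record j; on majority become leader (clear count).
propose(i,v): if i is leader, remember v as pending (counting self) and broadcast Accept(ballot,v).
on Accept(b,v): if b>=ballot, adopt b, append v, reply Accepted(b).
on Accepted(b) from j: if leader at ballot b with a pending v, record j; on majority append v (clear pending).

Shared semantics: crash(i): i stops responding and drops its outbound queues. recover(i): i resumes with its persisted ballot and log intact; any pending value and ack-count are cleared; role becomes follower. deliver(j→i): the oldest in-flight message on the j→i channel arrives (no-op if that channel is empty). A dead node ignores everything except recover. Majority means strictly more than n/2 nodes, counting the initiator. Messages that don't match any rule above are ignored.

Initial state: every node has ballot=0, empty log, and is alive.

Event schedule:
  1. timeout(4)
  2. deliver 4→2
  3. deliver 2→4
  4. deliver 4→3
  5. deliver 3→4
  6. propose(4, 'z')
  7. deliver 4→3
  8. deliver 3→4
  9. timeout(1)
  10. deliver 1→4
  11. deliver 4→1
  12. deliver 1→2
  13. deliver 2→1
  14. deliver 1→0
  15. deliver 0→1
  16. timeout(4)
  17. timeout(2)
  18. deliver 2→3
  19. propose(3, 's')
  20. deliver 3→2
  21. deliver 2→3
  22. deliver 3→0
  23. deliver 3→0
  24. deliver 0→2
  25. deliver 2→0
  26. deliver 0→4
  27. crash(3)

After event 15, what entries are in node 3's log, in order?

z

1. timeout(4):  <4:cand b9 ->
2. deliver 4→2:  <2:foll b9 ->
3. deliver 2→4:  nop
4. deliver 4→3:  <3:foll b9 ->
5. deliver 3→4:  <4:lead b9 ->
6. propose(4,'z'):  nop
7. deliver 4→3:  <3:foll b9 z>
8. deliver 3→4:  nop
9. timeout(1):  <1:cand b6 ->
10. deliver 1→4:  nop
11. deliver 4→1:  <1:foll b9 ->
12. deliver 1→2:  nop
13. deliver 2→1:  nop
14. deliver 1→0:  <0:foll b6 ->
15. deliver 0→1:  nop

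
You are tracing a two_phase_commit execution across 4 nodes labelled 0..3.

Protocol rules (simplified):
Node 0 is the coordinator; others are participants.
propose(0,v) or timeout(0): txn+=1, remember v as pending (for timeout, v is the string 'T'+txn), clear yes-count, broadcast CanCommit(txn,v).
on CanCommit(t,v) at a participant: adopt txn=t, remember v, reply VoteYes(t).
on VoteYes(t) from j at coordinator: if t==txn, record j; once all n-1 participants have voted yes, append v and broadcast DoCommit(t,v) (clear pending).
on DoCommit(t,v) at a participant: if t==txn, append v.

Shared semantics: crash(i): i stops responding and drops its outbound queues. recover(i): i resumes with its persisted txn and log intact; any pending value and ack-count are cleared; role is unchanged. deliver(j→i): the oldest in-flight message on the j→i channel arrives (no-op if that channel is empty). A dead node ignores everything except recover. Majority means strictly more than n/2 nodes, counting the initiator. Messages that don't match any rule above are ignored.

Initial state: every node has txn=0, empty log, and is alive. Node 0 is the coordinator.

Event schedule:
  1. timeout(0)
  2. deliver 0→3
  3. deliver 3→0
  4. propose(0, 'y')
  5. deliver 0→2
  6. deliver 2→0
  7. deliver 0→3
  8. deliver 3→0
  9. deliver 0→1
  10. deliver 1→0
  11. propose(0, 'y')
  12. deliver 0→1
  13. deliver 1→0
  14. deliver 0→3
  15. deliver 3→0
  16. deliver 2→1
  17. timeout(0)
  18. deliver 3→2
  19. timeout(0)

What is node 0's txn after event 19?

e1 timeout(0): 0[coor,t=1,-]
e2 deliver 0→3: 3[part,t=1,-]
e3 deliver 3→0: ·
e4 propose(0,'y'): 0[coor,t=2,-]
e5 deliver 0→2: 2[part,t=1,-]
e6 deliver 2→0: ·
e7 deliver 0→3: 3[part,t=2,-]
e8 deliver 3→0: ·
e9 deliver 0→1: 1[part,t=1,-]
e10 deliver 1→0: ·
e11 propose(0,'y'): 0[coor,t=3,-]
e12 deliver 0→1: 1[part,t=2,-]
e13 deliver 1→0: ·
e14 deliver 0→3: 3[part,t=3,-]
e15 deliver 3→0: ·
e16 deliver 2→1: ·
e17 timeout(0): 0[coor,t=4,-]
e18 deliver 3→2: ·
e19 timeout(0): 0[coor,t=5,-]

5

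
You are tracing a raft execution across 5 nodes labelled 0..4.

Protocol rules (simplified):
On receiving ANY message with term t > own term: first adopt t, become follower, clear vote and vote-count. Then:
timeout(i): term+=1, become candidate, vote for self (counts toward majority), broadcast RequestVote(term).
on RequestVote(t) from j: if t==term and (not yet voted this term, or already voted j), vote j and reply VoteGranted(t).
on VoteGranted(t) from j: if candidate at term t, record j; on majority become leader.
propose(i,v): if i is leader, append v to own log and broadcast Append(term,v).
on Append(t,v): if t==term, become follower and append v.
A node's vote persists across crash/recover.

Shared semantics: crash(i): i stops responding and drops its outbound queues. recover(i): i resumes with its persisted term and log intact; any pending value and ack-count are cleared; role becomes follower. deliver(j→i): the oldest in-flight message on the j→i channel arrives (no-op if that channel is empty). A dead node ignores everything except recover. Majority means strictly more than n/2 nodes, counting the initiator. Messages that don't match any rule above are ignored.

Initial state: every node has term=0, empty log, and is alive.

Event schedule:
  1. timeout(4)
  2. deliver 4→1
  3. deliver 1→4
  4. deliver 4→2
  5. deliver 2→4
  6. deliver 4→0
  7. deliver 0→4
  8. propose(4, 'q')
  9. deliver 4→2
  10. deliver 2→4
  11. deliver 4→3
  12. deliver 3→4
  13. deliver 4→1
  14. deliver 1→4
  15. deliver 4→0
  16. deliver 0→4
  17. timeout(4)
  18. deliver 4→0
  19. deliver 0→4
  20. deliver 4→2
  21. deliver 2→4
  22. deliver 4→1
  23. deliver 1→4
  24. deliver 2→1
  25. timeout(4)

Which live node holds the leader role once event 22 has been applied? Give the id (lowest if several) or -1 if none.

4

after 1 — timeout(4): n4:cand/t1/[-]
after 2 — deliver 4→1: n1:foll/t1/[-]
after 3 — deliver 1→4: ·
after 4 — deliver 4→2: n2:foll/t1/[-]
after 5 — deliver 2→4: n4:lead/t1/[-]
after 6 — deliver 4→0: n0:foll/t1/[-]
after 7 — deliver 0→4: ·
after 8 — propose(4,'q'): n4:lead/t1/[q]
after 9 — deliver 4→2: n2:foll/t1/[q]
after 10 — deliver 2→4: ·
after 11 — deliver 4→3: n3:foll/t1/[-]
after 12 — deliver 3→4: ·
after 13 — deliver 4→1: n1:foll/t1/[q]
after 14 — deliver 1→4: ·
after 15 — deliver 4→0: n0:foll/t1/[q]
after 16 — deliver 0→4: ·
after 17 — timeout(4): n4:cand/t2/[q]
after 18 — deliver 4→0: n0:foll/t2/[q]
after 19 — deliver 0→4: ·
after 20 — deliver 4→2: n2:foll/t2/[q]
after 21 — deliver 2→4: n4:lead/t2/[q]
after 22 — deliver 4→1: n1:foll/t2/[q]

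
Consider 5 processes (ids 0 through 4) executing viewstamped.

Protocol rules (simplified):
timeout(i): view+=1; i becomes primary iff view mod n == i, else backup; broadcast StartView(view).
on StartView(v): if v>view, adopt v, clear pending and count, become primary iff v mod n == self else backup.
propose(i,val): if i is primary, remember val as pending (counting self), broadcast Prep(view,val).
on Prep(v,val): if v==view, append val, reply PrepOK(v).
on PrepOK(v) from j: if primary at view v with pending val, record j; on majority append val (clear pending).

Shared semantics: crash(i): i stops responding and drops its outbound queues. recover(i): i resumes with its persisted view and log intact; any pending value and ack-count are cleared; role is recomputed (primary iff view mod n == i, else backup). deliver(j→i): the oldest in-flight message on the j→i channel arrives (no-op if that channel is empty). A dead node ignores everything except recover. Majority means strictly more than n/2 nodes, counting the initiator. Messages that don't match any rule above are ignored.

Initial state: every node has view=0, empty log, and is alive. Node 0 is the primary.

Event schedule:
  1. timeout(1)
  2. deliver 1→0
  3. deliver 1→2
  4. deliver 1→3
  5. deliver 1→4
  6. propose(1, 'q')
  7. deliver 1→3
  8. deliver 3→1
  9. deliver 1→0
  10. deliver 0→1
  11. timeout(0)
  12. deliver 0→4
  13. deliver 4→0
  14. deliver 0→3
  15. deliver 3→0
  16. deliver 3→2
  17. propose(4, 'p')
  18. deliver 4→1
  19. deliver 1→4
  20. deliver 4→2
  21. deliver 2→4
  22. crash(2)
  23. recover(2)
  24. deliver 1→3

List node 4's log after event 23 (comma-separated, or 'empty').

empty

after 1 — timeout(1): n1:prim/v1/[-]
after 2 — deliver 1→0: n0:back/v1/[-]
after 3 — deliver 1→2: n2:back/v1/[-]
after 4 — deliver 1→3: n3:back/v1/[-]
after 5 — deliver 1→4: n4:back/v1/[-]
after 6 — propose(1,'q'): ·
after 7 — deliver 1→3: n3:back/v1/[q]
after 8 — deliver 3→1: ·
after 9 — deliver 1→0: n0:back/v1/[q]
after 10 — deliver 0→1: n1:prim/v1/[q]
after 11 — timeout(0): n0:back/v2/[q]
after 12 — deliver 0→4: n4:back/v2/[-]
after 13 — deliver 4→0: ·
after 14 — deliver 0→3: n3:back/v2/[q]
after 15 — deliver 3→0: ·
after 16 — deliver 3→2: ·
after 17 — propose(4,'p'): ·
after 18 — deliver 4→1: ·
after 19 — deliver 1→4: ·
after 20 — deliver 4→2: ·
after 21 — deliver 2→4: ·
after 22 — crash(2): n2:✗back/v1/[-]
after 23 — recover(2): n2:back/v1/[-]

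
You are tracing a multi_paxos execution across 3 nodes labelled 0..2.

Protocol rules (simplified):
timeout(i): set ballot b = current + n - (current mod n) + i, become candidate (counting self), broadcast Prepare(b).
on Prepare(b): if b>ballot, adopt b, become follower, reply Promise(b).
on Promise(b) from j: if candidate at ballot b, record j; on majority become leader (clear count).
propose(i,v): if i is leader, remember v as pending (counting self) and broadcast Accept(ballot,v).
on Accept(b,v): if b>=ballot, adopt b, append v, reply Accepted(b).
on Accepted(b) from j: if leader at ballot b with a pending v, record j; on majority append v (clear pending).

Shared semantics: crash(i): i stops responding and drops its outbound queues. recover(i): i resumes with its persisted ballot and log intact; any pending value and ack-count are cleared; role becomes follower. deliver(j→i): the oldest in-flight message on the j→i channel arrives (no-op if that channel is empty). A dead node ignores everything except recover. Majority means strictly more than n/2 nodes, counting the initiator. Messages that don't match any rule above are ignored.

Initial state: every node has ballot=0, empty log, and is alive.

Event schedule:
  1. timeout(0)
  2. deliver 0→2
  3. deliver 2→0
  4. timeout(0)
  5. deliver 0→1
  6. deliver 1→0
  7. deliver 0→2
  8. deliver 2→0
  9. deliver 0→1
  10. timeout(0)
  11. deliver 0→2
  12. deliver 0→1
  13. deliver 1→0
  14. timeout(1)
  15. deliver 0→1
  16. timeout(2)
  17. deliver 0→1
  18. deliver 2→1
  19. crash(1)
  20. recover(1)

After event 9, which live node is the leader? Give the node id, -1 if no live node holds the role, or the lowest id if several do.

0

after 1 — timeout(0): n0:cand/b3/[-]
after 2 — deliver 0→2: n2:foll/b3/[-]
after 3 — deliver 2→0: n0:lead/b3/[-]
after 4 — timeout(0): n0:cand/b6/[-]
after 5 — deliver 0→1: n1:foll/b3/[-]
after 6 — deliver 1→0: ·
after 7 — deliver 0→2: n2:foll/b6/[-]
after 8 — deliver 2→0: n0:lead/b6/[-]
after 9 — deliver 0→1: n1:foll/b6/[-]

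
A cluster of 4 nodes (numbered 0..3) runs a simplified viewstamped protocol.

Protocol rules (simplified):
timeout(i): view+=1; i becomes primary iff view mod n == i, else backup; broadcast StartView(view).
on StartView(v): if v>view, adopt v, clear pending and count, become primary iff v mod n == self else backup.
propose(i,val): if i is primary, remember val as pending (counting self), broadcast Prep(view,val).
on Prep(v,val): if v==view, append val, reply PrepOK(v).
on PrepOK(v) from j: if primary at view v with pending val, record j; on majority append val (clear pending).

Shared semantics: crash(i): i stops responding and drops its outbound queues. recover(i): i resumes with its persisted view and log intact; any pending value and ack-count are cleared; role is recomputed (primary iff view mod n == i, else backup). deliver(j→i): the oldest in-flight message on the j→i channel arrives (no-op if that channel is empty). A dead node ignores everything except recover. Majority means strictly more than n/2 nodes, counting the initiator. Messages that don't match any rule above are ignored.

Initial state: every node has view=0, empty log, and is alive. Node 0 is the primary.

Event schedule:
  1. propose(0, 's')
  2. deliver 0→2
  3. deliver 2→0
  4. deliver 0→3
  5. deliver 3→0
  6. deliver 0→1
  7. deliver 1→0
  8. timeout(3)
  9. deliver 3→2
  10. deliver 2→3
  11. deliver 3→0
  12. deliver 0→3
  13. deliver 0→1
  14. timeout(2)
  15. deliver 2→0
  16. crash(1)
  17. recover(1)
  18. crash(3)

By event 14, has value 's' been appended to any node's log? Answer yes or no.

yes

1. propose(0,'s'):  nop
2. deliver 0→2:  <2:back v0 s>
3. deliver 2→0:  nop
4. deliver 0→3:  <3:back v0 s>
5. deliver 3→0:  <0:prim v0 s>
6. deliver 0→1:  <1:back v0 s>
7. deliver 1→0:  nop
8. timeout(3):  <3:back v1 s>
9. deliver 3→2:  <2:back v1 s>
10. deliver 2→3:  nop
11. deliver 3→0:  <0:back v1 s>
12. deliver 0→3:  nop
13. deliver 0→1:  nop
14. timeout(2):  <2:prim v2 s>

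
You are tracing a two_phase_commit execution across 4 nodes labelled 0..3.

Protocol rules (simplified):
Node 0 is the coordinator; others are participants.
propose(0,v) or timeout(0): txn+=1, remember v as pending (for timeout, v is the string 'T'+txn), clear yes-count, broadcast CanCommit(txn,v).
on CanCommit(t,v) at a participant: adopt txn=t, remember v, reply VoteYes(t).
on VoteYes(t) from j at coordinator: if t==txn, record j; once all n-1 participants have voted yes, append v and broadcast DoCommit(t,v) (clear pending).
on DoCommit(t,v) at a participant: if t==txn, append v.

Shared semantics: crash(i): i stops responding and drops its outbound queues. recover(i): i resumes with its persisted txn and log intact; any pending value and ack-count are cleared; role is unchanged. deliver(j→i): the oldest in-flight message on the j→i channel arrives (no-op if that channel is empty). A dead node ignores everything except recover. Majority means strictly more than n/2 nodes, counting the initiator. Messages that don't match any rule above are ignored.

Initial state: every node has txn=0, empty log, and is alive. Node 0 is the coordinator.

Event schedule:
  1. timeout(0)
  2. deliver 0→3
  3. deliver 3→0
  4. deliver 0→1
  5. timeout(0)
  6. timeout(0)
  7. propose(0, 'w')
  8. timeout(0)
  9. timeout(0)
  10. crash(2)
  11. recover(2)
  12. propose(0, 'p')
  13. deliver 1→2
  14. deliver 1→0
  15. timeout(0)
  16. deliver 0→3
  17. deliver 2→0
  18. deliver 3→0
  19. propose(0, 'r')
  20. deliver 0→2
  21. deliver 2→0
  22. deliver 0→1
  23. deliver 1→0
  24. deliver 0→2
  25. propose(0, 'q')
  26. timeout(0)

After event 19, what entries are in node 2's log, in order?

[1] timeout(0) → N0(coor t1 [-])
[2] deliver 0→3 → N3(part t1 [-])
[3] deliver 3→0 → ∅
[4] deliver 0→1 → N1(part t1 [-])
[5] timeout(0) → N0(coor t2 [-])
[6] timeout(0) → N0(coor t3 [-])
[7] propose(0,'w') → N0(coor t4 [-])
[8] timeout(0) → N0(coor t5 [-])
[9] timeout(0) → N0(coor t6 [-])
[10] crash(2) → N2(✗part t0 [-])
[11] recover(2) → N2(part t0 [-])
[12] propose(0,'p') → N0(coor t7 [-])
[13] deliver 1→2 → ∅
[14] deliver 1→0 → ∅
[15] timeout(0) → N0(coor t8 [-])
[16] deliver 0→3 → N3(part t2 [-])
[17] deliver 2→0 → ∅
[18] deliver 3→0 → ∅
[19] propose(0,'r') → N0(coor t9 [-])

empty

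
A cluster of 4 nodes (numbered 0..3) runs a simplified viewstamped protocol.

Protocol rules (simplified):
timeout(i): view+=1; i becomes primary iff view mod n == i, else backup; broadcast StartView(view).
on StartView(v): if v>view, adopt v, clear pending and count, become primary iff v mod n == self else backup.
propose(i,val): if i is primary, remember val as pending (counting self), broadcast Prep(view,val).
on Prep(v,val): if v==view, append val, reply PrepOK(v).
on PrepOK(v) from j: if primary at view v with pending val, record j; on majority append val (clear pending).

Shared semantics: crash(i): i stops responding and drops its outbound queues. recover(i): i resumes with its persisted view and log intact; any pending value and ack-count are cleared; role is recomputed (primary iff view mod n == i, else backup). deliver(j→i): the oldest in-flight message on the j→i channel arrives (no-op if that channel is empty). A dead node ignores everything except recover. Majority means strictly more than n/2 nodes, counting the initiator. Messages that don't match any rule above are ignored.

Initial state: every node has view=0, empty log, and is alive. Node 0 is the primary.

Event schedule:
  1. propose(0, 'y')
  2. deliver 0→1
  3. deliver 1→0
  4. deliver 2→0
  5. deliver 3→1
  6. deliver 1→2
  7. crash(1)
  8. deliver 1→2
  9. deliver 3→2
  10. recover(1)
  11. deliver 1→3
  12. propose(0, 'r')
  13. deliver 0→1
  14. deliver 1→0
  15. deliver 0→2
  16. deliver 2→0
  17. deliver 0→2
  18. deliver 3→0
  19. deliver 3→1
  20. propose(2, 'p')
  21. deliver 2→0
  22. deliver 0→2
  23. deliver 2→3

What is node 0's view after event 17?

[1] propose(0,'y') → ∅
[2] deliver 0→1 → N1(back v0 [y])
[3] deliver 1→0 → ∅
[4] deliver 2→0 → ∅
[5] deliver 3→1 → ∅
[6] deliver 1→2 → ∅
[7] crash(1) → N1(✗back v0 [y])
[8] deliver 1→2 → ∅
[9] deliver 3→2 → ∅
[10] recover(1) → N1(back v0 [y])
[11] deliver 1→3 → ∅
[12] propose(0,'r') → ∅
[13] deliver 0→1 → N1(back v0 [y,r])
[14] deliver 1→0 → ∅
[15] deliver 0→2 → N2(back v0 [y])
[16] deliver 2→0 → N0(prim v0 [r])
[17] deliver 0→2 → N2(back v0 [y,r])

0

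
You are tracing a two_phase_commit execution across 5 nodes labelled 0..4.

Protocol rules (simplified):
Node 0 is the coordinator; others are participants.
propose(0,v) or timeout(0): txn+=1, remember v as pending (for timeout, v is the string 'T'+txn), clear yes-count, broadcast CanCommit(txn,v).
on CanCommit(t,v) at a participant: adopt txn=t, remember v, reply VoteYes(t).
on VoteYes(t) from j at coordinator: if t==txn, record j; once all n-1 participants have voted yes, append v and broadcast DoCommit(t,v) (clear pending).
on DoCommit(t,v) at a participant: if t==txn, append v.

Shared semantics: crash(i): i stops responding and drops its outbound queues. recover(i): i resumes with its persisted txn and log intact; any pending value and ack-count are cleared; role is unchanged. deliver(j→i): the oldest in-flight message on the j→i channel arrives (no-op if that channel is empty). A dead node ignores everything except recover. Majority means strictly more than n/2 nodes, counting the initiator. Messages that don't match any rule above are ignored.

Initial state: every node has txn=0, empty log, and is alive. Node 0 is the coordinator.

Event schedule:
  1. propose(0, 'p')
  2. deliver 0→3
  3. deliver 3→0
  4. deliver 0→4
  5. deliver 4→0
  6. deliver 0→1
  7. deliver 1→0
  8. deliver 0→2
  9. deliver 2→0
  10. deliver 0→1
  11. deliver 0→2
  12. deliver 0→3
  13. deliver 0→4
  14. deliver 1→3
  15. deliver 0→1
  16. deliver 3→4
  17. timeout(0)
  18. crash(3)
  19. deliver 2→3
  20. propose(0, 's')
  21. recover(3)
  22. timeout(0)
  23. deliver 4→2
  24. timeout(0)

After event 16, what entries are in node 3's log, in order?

p

[1] propose(0,'p') → N0(coor t1 [-])
[2] deliver 0→3 → N3(part t1 [-])
[3] deliver 3→0 → ∅
[4] deliver 0→4 → N4(part t1 [-])
[5] deliver 4→0 → ∅
[6] deliver 0→1 → N1(part t1 [-])
[7] deliver 1→0 → ∅
[8] deliver 0→2 → N2(part t1 [-])
[9] deliver 2→0 → N0(coor t1 [p])
[10] deliver 0→1 → N1(part t1 [p])
[11] deliver 0→2 → N2(part t1 [p])
[12] deliver 0→3 → N3(part t1 [p])
[13] deliver 0→4 → N4(part t1 [p])
[14] deliver 1→3 → ∅
[15] deliver 0→1 → ∅
[16] deliver 3→4 → ∅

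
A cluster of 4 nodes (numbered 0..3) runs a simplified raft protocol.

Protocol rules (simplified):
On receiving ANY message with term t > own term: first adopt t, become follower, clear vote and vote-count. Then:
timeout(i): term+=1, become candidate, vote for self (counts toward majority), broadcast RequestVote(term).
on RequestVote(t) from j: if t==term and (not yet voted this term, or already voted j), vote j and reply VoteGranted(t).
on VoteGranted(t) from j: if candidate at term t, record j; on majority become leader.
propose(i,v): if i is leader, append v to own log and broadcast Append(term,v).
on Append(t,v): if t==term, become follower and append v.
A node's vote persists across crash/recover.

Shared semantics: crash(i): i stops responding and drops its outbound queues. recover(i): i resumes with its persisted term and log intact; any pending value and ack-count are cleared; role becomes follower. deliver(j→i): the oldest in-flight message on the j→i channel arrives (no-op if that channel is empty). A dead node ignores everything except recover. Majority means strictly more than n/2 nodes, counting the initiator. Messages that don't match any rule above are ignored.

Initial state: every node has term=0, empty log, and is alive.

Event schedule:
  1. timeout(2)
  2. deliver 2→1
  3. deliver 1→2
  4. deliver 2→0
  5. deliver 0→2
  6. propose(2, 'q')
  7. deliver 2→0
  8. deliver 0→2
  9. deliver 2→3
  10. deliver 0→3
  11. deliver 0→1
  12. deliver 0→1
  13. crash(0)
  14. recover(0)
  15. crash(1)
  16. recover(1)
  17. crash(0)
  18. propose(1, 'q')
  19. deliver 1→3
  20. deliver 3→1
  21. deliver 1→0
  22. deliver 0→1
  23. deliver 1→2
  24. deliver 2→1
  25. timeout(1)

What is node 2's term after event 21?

1

1. timeout(2):  <2:cand t1 ->
2. deliver 2→1:  <1:foll t1 ->
3. deliver 1→2:  nop
4. deliver 2→0:  <0:foll t1 ->
5. deliver 0→2:  <2:lead t1 ->
6. propose(2,'q'):  <2:lead t1 q>
7. deliver 2→0:  <0:foll t1 q>
8. deliver 0→2:  nop
9. deliver 2→3:  <3:foll t1 ->
10. deliver 0→3:  nop
11. deliver 0→1:  nop
12. deliver 0→1:  nop
13. crash(0):  <0:✗foll t1 q>
14. recover(0):  <0:foll t1 q>
15. crash(1):  <1:✗foll t1 ->
16. recover(1):  <1:foll t1 ->
17. crash(0):  <0:✗foll t1 q>
18. propose(1,'q'):  nop
19. deliver 1→3:  nop
20. deliver 3→1:  nop
21. deliver 1→0:  nop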